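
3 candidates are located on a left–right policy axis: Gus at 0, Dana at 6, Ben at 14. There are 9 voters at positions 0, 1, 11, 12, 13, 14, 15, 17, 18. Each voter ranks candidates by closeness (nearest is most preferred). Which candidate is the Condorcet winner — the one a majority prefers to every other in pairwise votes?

With single-peaked preferences on a line, the Condorcet winner is the candidate closest to the median voter.
The median voter (position 13) is closest to Ben at 14.
Check: Ben vs Dana — voters closer to Ben: 7 of 9.

Ben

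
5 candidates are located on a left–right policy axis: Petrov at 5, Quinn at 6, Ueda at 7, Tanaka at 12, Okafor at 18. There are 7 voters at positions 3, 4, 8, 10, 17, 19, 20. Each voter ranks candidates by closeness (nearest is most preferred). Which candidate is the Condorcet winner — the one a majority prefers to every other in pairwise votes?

Tanaka

With single-peaked preferences on a line, the Condorcet winner is the candidate closest to the median voter.
The median voter (position 10) is closest to Tanaka at 12.
Check: Tanaka vs Okafor — voters closer to Tanaka: 4 of 7.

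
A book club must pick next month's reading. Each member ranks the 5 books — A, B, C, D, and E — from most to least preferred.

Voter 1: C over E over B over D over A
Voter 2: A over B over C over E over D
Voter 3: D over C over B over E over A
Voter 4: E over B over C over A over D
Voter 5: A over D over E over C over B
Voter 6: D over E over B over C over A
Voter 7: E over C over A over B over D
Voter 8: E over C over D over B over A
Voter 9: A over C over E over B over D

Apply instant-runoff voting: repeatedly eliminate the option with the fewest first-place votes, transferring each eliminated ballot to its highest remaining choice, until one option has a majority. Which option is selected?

Round 1: A 3, E 3, D 2, C 1, B 0. B has the fewest and is eliminated.
Round 2: A 3, E 3, D 2, C 1. C has the fewest and is eliminated.
Round 3: E 4, A 3, D 2. D has the fewest and is eliminated.
Round 4: E 6, A 3. E has a majority.

E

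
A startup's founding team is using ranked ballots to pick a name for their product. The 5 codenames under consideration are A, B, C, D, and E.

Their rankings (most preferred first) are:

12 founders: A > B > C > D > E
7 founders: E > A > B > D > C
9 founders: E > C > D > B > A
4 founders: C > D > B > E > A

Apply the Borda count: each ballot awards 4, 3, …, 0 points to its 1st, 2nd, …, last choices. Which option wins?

Borda scores:
  A: 12·4 + 7·3 + 9·0 + 4·0 = 69
  B: 12·3 + 7·2 + 9·1 + 4·2 = 67
  C: 12·2 + 7·0 + 9·3 + 4·4 = 67
  D: 12·1 + 7·1 + 9·2 + 4·3 = 49
  E: 12·0 + 7·4 + 9·4 + 4·1 = 68
A has the highest total.

A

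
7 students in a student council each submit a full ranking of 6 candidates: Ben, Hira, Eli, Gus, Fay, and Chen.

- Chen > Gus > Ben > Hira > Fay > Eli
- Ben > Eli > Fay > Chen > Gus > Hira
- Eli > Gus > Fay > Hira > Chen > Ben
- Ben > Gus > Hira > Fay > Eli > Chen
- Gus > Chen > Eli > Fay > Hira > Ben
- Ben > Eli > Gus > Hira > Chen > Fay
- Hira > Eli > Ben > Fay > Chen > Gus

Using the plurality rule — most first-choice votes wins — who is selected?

First-place vote totals:
  Ben: 3
  Hira: 1
  Eli: 1
  Gus: 1
  Fay: 0
  Chen: 1
Ben has the most first-place votes.

Ben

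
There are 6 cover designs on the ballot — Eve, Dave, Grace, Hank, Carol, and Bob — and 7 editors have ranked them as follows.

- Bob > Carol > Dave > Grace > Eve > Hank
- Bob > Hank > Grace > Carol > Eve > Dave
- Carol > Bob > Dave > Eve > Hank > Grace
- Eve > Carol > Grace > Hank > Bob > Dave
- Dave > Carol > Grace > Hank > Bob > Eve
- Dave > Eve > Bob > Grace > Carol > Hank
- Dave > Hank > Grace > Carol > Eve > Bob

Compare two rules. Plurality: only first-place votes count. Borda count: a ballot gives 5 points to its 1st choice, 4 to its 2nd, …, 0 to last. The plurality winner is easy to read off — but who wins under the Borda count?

Carol

Plurality first-place counts: Eve 1, Dave 3, Grace 0, Hank 0, Carol 1, Bob 2 → Dave.
Borda totals: Eve 14, Dave 21, Grace 16, Hank 13, Carol 22, Bob 19 → Carol.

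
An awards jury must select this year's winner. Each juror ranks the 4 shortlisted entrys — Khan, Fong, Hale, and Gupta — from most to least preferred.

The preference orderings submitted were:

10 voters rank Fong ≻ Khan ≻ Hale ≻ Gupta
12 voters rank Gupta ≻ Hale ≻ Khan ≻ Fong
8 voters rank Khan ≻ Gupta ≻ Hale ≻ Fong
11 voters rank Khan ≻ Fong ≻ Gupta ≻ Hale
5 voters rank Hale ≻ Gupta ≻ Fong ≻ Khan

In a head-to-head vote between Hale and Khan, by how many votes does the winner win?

12

Ballots ranking Hale above Khan: 12+5 = 17.
Ballots ranking Khan above Hale: 10+8+11 = 29.
Khan wins 29–17, a margin of 12.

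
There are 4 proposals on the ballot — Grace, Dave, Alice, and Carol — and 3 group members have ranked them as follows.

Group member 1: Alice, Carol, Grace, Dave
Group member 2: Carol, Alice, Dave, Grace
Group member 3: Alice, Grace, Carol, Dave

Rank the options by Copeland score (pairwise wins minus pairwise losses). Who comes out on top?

Pairwise results:
  Grace vs Dave: Grace wins 2–1.
  Grace vs Alice: Alice wins 3–0.
  Grace vs Carol: Carol wins 2–1.
  Dave vs Alice: Alice wins 3–0.
  Dave vs Carol: Carol wins 3–0.
  Alice vs Carol: Alice wins 2–1.
Copeland scores (wins − losses):
  Grace: 1 − 2 = -1
  Dave: 0 − 3 = -3
  Alice: 3 − 0 = 3
  Carol: 2 − 1 = 1
Alice has the best Copeland score.

Alice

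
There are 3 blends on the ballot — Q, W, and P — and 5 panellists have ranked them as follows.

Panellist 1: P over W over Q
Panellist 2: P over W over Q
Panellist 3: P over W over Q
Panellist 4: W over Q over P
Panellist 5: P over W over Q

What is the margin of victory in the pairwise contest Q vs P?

Ballots ranking Q above P: 1.
Ballots ranking P above Q: 4.
P wins 4–1, a margin of 3.

3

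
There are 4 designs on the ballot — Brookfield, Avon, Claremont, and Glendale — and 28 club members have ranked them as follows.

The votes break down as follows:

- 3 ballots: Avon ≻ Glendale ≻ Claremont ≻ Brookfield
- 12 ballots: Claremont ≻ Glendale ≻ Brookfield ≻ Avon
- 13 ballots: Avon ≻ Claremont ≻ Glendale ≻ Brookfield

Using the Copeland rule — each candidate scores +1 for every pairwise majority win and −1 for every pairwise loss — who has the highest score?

Avon

Pairwise results:
  Brookfield vs Avon: Avon wins 16–12.
  Brookfield vs Claremont: Claremont wins 28–0.
  Brookfield vs Glendale: Glendale wins 28–0.
  Avon vs Claremont: Avon wins 16–12.
  Avon vs Glendale: Avon wins 16–12.
  Claremont vs Glendale: Claremont wins 25–3.
Copeland scores (wins − losses):
  Brookfield: 0 − 3 = -3
  Avon: 3 − 0 = 3
  Claremont: 2 − 1 = 1
  Glendale: 1 − 2 = -1
Avon has the best Copeland score.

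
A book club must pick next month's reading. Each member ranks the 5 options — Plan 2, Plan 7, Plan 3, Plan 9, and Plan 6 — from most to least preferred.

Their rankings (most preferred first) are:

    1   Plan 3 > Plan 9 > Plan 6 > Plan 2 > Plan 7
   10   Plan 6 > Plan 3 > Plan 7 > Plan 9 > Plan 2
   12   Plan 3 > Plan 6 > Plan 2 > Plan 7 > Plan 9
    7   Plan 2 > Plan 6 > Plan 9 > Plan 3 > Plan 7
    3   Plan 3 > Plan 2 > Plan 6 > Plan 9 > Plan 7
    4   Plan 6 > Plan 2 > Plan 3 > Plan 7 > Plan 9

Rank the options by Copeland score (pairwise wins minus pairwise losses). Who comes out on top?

Plan 6

Pairwise results:
  Plan 2 vs Plan 7: Plan 2 wins 27–10.
  Plan 2 vs Plan 3: Plan 3 wins 26–11.
  Plan 2 vs Plan 9: Plan 2 wins 26–11.
  Plan 2 vs Plan 6: Plan 6 wins 27–10.
  Plan 7 vs Plan 3: Plan 3 wins 37–0.
  Plan 7 vs Plan 9: Plan 7 wins 26–11.
  Plan 7 vs Plan 6: Plan 6 wins 37–0.
  Plan 3 vs Plan 9: Plan 3 wins 30–7.
  Plan 3 vs Plan 6: Plan 6 wins 21–16.
  Plan 9 vs Plan 6: Plan 6 wins 36–1.
Copeland scores (wins − losses):
  Plan 2: 2 − 2 = 0
  Plan 7: 1 − 3 = -2
  Plan 3: 3 − 1 = 2
  Plan 9: 0 − 4 = -4
  Plan 6: 4 − 0 = 4
Plan 6 has the best Copeland score.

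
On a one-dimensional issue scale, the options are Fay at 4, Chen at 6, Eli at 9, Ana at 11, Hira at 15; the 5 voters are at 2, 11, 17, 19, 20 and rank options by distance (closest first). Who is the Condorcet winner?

With single-peaked preferences on a line, the Condorcet winner is the candidate closest to the median voter.
The median voter (position 17) is closest to Hira at 15.
Check: Hira vs Chen — voters closer to Hira: 4 of 5.

Hira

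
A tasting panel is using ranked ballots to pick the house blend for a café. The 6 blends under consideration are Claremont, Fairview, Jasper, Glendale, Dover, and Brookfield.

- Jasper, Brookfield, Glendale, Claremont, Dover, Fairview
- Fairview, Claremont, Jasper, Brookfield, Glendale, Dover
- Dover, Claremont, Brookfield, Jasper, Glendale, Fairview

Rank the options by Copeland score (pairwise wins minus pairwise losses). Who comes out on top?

Pairwise results:
  Claremont vs Fairview: Claremont wins 2–1.
  Claremont vs Jasper: Claremont wins 2–1.
  Claremont vs Glendale: Claremont wins 2–1.
  Claremont vs Dover: Claremont wins 2–1.
  Claremont vs Brookfield: Claremont wins 2–1.
  Fairview vs Jasper: Jasper wins 2–1.
  Fairview vs Glendale: Glendale wins 2–1.
  Fairview vs Dover: Dover wins 2–1.
  Fairview vs Brookfield: Brookfield wins 2–1.
  Jasper vs Glendale: Jasper wins 3–0.
  Jasper vs Dover: Jasper wins 2–1.
  Jasper vs Brookfield: Jasper wins 2–1.
  Glendale vs Dover: Glendale wins 2–1.
  Glendale vs Brookfield: Brookfield wins 3–0.
  Dover vs Brookfield: Brookfield wins 2–1.
Copeland scores (wins − losses):
  Claremont: 5 − 0 = 5
  Fairview: 0 − 5 = -5
  Jasper: 4 − 1 = 3
  Glendale: 2 − 3 = -1
  Dover: 1 − 4 = -3
  Brookfield: 3 − 2 = 1
Claremont has the best Copeland score.

Claremont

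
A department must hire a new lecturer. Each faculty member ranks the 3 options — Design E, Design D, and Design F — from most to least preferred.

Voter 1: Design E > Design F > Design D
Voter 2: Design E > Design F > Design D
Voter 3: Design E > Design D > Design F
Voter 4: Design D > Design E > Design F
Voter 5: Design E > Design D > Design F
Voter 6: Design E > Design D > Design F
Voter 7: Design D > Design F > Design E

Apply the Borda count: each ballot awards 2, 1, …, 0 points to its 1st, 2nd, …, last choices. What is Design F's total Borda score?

3

Borda scores:
  Design E: 2 + 2 + 2 + 1 + 2 + 2 + 0 = 11
  Design D: 0 + 0 + 1 + 2 + 1 + 1 + 2 = 7
  Design F: 1 + 1 + 0 + 0 + 0 + 0 + 1 = 3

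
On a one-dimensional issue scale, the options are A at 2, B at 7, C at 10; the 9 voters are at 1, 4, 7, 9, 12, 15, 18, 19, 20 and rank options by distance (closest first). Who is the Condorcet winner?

With single-peaked preferences on a line, the Condorcet winner is the candidate closest to the median voter.
The median voter (position 12) is closest to C at 10.
Check: C vs A — voters closer to C: 7 of 9.

C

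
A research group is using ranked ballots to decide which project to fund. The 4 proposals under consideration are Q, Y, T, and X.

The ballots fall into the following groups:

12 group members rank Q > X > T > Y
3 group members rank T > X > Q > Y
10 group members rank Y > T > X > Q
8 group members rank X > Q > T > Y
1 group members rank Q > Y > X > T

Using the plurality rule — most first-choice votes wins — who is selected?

Q

First-place vote totals:
  Q: 13
  Y: 10
  T: 3
  X: 8
Q has the most first-place votes.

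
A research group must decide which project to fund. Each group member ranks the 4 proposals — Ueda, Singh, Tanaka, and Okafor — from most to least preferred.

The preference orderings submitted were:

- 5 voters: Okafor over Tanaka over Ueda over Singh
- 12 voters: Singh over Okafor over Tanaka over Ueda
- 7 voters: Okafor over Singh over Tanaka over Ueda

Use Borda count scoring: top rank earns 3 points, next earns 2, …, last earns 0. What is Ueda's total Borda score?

5

Borda scores:
  Ueda: 5·1 + 12·0 + 7·0 = 5
  Singh: 5·0 + 12·3 + 7·2 = 50
  Tanaka: 5·2 + 12·1 + 7·1 = 29
  Okafor: 5·3 + 12·2 + 7·3 = 60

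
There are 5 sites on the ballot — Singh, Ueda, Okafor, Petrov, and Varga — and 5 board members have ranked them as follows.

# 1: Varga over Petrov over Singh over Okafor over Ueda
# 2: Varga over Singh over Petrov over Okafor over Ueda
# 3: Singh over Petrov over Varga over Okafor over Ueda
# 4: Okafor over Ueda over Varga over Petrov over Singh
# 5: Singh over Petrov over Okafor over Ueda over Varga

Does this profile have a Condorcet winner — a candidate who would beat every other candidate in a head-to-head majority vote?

Yes

Head-to-head results (5 voters total):
Singh vs Ueda: Singh wins 4–1.
Singh vs Okafor: Singh wins 4–1.
Singh vs Petrov: Singh wins 3–2.
Singh vs Varga: Varga wins 3–2.
Ueda vs Okafor: Okafor wins 5–0.
Ueda vs Petrov: Petrov wins 4–1.
Ueda vs Varga: Varga wins 3–2.
Okafor vs Petrov: Petrov wins 4–1.
Okafor vs Varga: Varga wins 3–2.
Petrov vs Varga: Varga wins 3–2.
Varga beats each rival — Singh (3–2), Ueda (3–2), Okafor (3–2), Petrov (3–2) — so Varga is the Condorcet winner.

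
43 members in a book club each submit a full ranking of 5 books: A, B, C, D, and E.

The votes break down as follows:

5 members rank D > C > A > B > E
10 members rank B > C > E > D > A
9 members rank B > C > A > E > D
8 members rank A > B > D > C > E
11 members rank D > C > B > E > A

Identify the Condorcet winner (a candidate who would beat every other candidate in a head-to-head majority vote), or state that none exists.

B

Head-to-head results (43 voters total):
A vs B: B wins 30–13.
A vs C: C wins 35–8.
A vs D: D wins 26–17.
A vs E: A wins 22–21.
B vs C: B wins 27–16.
B vs D: B wins 27–16.
B vs E: B wins 43–0.
C vs D: D wins 24–19.
C vs E: C wins 43–0.
D vs E: D wins 24–19.
B beats each rival — A (30–13), C (27–16), D (27–16), E (43–0) — so B is the Condorcet winner.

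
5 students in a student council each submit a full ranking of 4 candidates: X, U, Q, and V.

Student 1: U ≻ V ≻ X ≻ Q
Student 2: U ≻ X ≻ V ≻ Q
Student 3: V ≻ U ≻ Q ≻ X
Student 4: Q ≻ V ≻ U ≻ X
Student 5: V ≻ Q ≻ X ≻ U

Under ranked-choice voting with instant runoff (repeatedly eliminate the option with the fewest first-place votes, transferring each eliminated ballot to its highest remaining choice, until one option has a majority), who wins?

V

Round 1: U 2, V 2, Q 1, X 0. X has the fewest and is eliminated.
Round 2: U 2, V 2, Q 1. Q has the fewest and is eliminated.
Round 3: V 3, U 2. V has a majority.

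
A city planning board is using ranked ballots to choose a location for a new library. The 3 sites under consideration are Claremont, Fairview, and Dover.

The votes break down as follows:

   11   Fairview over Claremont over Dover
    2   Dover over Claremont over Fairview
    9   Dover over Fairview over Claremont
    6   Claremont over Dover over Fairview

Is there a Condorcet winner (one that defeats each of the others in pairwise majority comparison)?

No

Head-to-head results (28 voters total):
Claremont vs Fairview: Fairview wins 20–8.
Claremont vs Dover: Claremont wins 17–11.
Fairview vs Dover: Dover wins 17–11.
No candidate beats all others: Claremont beats Dover beats Fairview beats Claremont, a majority cycle.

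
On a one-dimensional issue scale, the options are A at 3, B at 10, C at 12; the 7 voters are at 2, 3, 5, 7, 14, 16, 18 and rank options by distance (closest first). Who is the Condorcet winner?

B

With single-peaked preferences on a line, the Condorcet winner is the candidate closest to the median voter.
The median voter (position 7) is closest to B at 10.
Check: B vs C — voters closer to B: 4 of 7.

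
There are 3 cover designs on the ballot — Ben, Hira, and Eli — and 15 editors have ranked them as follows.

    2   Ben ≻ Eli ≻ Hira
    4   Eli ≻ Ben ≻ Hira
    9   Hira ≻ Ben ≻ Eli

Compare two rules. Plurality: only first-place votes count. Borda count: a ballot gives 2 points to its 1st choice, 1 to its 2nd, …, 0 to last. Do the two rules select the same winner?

Yes

Plurality first-place counts: Ben 2, Hira 9, Eli 4 → Hira.
Borda totals: Ben 17, Hira 18, Eli 10 → Hira.
The two rules agree on Hira.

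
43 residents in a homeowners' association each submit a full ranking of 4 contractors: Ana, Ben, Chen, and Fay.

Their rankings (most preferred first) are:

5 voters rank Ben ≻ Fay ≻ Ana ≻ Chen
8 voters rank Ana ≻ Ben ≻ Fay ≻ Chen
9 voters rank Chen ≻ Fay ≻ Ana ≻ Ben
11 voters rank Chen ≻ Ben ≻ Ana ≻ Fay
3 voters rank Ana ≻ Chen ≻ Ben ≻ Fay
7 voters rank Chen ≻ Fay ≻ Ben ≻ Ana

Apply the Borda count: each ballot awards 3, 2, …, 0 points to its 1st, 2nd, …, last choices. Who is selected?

Borda scores:
  Ana: 5·1 + 8·3 + 9·1 + 11·1 + 3·3 + 7·0 = 58
  Ben: 5·3 + 8·2 + 9·0 + 11·2 + 3·1 + 7·1 = 63
  Chen: 5·0 + 8·0 + 9·3 + 11·3 + 3·2 + 7·3 = 87
  Fay: 5·2 + 8·1 + 9·2 + 11·0 + 3·0 + 7·2 = 50
Chen has the highest total.

Chen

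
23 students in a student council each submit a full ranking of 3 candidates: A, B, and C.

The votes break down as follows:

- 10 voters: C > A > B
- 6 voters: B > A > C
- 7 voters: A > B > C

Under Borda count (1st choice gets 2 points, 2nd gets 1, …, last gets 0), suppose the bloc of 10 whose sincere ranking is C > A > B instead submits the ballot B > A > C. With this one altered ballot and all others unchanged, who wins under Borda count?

B

Borda totals with the altered ballot: A 30, B 39, C 0.
The switch changes the winner from A to B.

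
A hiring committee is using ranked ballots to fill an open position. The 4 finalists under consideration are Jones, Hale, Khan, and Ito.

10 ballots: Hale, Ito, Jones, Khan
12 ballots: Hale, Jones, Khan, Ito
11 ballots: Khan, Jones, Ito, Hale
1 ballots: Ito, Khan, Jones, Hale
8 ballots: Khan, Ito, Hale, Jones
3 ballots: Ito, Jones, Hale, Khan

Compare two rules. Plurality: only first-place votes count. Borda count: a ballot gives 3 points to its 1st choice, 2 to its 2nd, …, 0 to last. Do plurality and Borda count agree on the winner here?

Yes

Plurality first-place counts: Jones 0, Hale 22, Khan 19, Ito 4 → Hale.
Borda totals: Jones 63, Hale 77, Khan 71, Ito 59 → Hale.
The two rules agree on Hale.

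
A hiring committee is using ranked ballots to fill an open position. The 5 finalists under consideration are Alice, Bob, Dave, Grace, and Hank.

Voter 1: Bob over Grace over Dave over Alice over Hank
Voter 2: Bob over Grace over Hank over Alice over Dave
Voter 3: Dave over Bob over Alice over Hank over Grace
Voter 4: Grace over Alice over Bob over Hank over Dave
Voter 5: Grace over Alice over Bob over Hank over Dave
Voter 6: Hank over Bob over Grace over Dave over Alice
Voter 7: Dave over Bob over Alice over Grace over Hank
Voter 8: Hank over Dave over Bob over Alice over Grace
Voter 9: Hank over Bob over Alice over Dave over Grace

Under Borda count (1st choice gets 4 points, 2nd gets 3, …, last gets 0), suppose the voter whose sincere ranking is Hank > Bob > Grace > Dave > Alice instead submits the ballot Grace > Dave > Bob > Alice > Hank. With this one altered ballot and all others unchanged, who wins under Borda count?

Bob

Borda totals with the altered ballot: Alice 16, Bob 25, Dave 17, Grace 19, Hank 13.
The winner is unchanged: still Bob.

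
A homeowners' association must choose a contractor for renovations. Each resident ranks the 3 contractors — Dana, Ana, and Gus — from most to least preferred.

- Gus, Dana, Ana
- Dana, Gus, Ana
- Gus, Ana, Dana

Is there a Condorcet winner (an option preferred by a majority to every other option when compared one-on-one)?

Head-to-head results (3 voters total):
Dana vs Ana: Dana wins 2–1.
Dana vs Gus: Gus wins 2–1.
Ana vs Gus: Gus wins 3–0.
Gus beats each rival — Dana (2–1), Ana (3–0) — so Gus is the Condorcet winner.

Yes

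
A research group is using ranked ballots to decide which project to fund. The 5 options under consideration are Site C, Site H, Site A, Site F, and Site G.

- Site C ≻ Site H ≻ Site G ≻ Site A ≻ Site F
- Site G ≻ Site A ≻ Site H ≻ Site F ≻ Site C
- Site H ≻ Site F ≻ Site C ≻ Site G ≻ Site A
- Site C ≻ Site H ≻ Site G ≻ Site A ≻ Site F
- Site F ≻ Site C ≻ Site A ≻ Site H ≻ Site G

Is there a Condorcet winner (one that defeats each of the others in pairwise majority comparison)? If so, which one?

Head-to-head results (5 voters total):
Site C vs Site H: Site C wins 3–2.
Site C vs Site A: Site C wins 4–1.
Site C vs Site F: Site F wins 3–2.
Site C vs Site G: Site C wins 4–1.
Site H vs Site A: Site H wins 3–2.
Site H vs Site F: Site H wins 4–1.
Site H vs Site G: Site H wins 4–1.
Site A vs Site F: Site A wins 3–2.
Site A vs Site G: Site G wins 4–1.
Site F vs Site G: Site G wins 3–2.
No candidate beats all others: Site C beats Site H beats Site F beats Site C, a majority cycle.

None — there is no Condorcet winner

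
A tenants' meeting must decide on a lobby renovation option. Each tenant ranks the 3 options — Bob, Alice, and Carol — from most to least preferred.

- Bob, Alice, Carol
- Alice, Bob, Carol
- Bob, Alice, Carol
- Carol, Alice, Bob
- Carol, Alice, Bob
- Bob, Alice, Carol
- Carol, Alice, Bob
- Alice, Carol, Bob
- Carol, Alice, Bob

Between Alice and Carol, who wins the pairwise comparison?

Alice

Ballots ranking Alice above Carol: 5.
Ballots ranking Carol above Alice: 4.
Alice wins the head-to-head, 5–4.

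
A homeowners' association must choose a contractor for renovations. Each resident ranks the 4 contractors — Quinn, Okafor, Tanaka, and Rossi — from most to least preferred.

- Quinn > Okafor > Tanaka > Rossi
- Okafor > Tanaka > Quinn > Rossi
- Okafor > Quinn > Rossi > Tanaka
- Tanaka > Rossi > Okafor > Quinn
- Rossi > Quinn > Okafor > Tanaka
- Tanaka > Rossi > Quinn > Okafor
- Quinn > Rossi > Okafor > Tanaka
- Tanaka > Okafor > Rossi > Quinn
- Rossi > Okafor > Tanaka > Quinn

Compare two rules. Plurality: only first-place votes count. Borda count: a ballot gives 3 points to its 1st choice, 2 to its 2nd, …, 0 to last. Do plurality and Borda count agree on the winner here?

No

Plurality first-place counts: Quinn 2, Okafor 2, Tanaka 3, Rossi 2 → Tanaka.
Borda totals: Quinn 12, Okafor 15, Tanaka 13, Rossi 14 → Okafor.
The two rules disagree: plurality picks Tanaka, Borda picks Okafor.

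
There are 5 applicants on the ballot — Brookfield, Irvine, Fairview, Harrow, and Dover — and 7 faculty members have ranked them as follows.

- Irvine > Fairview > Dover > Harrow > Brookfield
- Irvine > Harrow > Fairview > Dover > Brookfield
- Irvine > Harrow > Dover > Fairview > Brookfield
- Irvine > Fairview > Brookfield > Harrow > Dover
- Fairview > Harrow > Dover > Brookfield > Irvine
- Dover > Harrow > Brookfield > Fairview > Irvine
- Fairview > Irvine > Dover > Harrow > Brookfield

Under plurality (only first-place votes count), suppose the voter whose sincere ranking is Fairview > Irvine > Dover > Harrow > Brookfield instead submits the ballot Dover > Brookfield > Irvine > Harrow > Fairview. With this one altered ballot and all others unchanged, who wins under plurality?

First-place totals with the altered ballot: Brookfield 0, Irvine 4, Fairview 1, Harrow 0, Dover 2.
The winner is unchanged: still Irvine.

Irvine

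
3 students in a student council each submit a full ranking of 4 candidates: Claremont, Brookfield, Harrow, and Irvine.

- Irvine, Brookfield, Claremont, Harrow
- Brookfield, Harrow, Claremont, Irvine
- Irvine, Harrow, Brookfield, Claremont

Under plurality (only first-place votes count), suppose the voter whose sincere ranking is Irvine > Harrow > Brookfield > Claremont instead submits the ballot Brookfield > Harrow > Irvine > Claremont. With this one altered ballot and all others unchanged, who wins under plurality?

Brookfield

First-place totals with the altered ballot: Claremont 0, Brookfield 2, Harrow 0, Irvine 1.
The switch changes the winner from Irvine to Brookfield.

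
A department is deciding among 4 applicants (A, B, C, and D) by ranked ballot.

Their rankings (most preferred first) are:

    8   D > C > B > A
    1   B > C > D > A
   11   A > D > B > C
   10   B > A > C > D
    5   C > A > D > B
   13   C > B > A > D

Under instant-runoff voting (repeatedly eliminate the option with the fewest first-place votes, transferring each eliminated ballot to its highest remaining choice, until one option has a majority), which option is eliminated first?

Round 1: C 18, A 11, B 11, D 8. D has the fewest and is eliminated.
Round 2: C 26, A 11, B 11. C has a majority.

D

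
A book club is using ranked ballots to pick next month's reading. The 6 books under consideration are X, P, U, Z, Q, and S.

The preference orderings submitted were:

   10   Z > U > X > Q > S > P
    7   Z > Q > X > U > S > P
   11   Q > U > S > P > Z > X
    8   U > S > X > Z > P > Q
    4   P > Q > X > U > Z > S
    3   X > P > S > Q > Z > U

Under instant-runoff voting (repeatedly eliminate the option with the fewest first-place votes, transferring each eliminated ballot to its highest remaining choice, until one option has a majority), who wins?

Z

Round 1: Z 17, Q 11, U 8, P 4, X 3, S 0. S has the fewest and is eliminated.
Round 2: Z 17, Q 11, U 8, P 4, X 3. X has the fewest and is eliminated.
Round 3: Z 17, Q 11, U 8, P 7. P has the fewest and is eliminated.
Round 4: Q 18, Z 17, U 8. U has the fewest and is eliminated.
Round 5: Z 25, Q 18. Z has a majority.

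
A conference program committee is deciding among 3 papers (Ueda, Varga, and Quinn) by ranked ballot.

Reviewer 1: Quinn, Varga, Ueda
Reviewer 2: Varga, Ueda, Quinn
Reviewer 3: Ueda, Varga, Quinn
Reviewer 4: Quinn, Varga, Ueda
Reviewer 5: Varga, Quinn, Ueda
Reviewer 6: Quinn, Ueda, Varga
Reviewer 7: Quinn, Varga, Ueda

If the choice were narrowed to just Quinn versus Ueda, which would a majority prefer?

Ballots ranking Quinn above Ueda: 5.
Ballots ranking Ueda above Quinn: 2.
Quinn wins the head-to-head, 5–2.

Quinn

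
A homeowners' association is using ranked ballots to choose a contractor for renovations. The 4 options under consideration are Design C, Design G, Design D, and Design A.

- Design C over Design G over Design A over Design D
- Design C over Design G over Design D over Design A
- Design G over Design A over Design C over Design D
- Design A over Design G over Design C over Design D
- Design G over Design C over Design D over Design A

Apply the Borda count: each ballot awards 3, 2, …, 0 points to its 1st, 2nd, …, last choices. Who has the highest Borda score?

Borda scores:
  Design C: 3 + 3 + 1 + 1 + 2 = 10
  Design G: 2 + 2 + 3 + 2 + 3 = 12
  Design D: 0 + 1 + 0 + 0 + 1 = 2
  Design A: 1 + 0 + 2 + 3 + 0 = 6
Design G has the highest total.

Design G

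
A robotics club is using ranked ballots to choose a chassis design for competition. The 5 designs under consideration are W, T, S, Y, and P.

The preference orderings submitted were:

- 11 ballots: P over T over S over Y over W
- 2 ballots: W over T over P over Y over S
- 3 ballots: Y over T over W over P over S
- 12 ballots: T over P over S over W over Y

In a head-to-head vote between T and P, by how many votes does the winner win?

6

Ballots ranking T above P: 2+3+12 = 17.
Ballots ranking P above T: 11.
T wins 17–11, a margin of 6.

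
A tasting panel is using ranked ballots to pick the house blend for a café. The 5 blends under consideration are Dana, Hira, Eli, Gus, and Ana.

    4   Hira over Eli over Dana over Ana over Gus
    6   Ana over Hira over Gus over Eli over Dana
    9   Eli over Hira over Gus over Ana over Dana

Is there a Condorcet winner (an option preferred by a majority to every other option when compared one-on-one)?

Head-to-head results (19 voters total):
Dana vs Hira: Hira wins 19–0.
Dana vs Eli: Eli wins 19–0.
Dana vs Gus: Gus wins 15–4.
Dana vs Ana: Ana wins 15–4.
Hira vs Eli: Hira wins 10–9.
Hira vs Gus: Hira wins 19–0.
Hira vs Ana: Hira wins 13–6.
Eli vs Gus: Eli wins 13–6.
Eli vs Ana: Eli wins 13–6.
Gus vs Ana: Ana wins 10–9.
Hira beats each rival — Dana (19–0), Eli (10–9), Gus (19–0), Ana (13–6) — so Hira is the Condorcet winner.

Yes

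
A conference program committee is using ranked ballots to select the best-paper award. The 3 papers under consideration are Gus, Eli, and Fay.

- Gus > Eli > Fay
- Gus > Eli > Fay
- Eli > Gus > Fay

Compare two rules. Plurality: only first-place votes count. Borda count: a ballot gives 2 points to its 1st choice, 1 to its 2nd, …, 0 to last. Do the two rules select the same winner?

Yes

Plurality first-place counts: Gus 2, Eli 1, Fay 0 → Gus.
Borda totals: Gus 5, Eli 4, Fay 0 → Gus.
The two rules agree on Gus.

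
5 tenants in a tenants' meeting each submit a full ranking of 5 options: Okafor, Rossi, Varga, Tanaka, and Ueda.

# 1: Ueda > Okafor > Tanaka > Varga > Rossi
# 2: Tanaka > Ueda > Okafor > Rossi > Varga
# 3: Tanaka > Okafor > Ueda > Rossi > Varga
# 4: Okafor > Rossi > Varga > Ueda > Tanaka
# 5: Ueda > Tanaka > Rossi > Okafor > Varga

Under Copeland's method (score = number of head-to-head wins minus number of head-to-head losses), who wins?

Pairwise results:
  Okafor vs Rossi: Okafor wins 4–1.
  Okafor vs Varga: Okafor wins 5–0.
  Okafor vs Tanaka: Tanaka wins 3–2.
  Okafor vs Ueda: Ueda wins 3–2.
  Rossi vs Varga: Rossi wins 4–1.
  Rossi vs Tanaka: Tanaka wins 4–1.
  Rossi vs Ueda: Ueda wins 4–1.
  Varga vs Tanaka: Tanaka wins 4–1.
  Varga vs Ueda: Ueda wins 4–1.
  Tanaka vs Ueda: Ueda wins 3–2.
Copeland scores (wins − losses):
  Okafor: 2 − 2 = 0
  Rossi: 1 − 3 = -2
  Varga: 0 − 4 = -4
  Tanaka: 3 − 1 = 2
  Ueda: 4 − 0 = 4
Ueda has the best Copeland score.

Ueda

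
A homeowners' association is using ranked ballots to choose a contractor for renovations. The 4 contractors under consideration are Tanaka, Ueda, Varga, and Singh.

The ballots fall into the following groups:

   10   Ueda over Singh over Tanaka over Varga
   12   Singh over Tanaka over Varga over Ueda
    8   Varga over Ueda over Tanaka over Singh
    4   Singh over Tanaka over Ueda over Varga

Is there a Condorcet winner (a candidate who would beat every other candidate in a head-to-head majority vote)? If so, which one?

None — there is no Condorcet winner

Head-to-head results (34 voters total):
Tanaka vs Ueda: Ueda wins 18–16.
Tanaka vs Varga: Tanaka wins 26–8.
Tanaka vs Singh: Singh wins 26–8.
Ueda vs Varga: Varga wins 20–14.
Ueda vs Singh: Ueda wins 18–16.
Varga vs Singh: Singh wins 26–8.
No candidate beats all others: Tanaka beats Varga beats Ueda beats Tanaka, a majority cycle.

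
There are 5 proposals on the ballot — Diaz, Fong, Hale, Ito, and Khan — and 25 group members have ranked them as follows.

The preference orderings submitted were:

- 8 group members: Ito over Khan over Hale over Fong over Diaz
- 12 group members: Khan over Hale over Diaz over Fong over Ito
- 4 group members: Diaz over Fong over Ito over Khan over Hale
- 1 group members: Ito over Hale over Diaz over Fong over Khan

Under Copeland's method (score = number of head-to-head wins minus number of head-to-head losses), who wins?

Khan

Pairwise results:
  Diaz vs Fong: Diaz wins 17–8.
  Diaz vs Hale: Hale wins 21–4.
  Diaz vs Ito: Diaz wins 16–9.
  Diaz vs Khan: Khan wins 20–5.
  Fong vs Hale: Hale wins 21–4.
  Fong vs Ito: Fong wins 16–9.
  Fong vs Khan: Khan wins 20–5.
  Hale vs Ito: Ito wins 13–12.
  Hale vs Khan: Khan wins 24–1.
  Ito vs Khan: Ito wins 13–12.
Copeland scores (wins − losses):
  Diaz: 2 − 2 = 0
  Fong: 1 − 3 = -2
  Hale: 2 − 2 = 0
  Ito: 2 − 2 = 0
  Khan: 3 − 1 = 2
Khan has the best Copeland score.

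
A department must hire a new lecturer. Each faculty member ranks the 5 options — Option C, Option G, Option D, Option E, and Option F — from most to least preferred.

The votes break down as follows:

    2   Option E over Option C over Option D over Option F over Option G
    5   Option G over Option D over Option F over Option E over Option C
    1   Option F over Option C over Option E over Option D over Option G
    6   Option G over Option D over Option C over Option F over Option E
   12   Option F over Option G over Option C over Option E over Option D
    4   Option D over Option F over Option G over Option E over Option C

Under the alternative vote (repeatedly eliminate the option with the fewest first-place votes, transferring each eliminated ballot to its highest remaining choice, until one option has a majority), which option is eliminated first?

Round 1: Option F 13, Option G 11, Option D 4, Option E 2, Option C 0. Option C has the fewest and is eliminated.
Round 2: Option F 13, Option G 11, Option D 4, Option E 2. Option E has the fewest and is eliminated.
Round 3: Option F 13, Option G 11, Option D 6. Option D has the fewest and is eliminated.
Round 4: Option F 19, Option G 11. Option F has a majority.

Option C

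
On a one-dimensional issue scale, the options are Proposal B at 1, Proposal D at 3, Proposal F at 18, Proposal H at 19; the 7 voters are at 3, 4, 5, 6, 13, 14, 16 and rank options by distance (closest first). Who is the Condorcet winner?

With single-peaked preferences on a line, the Condorcet winner is the candidate closest to the median voter.
The median voter (position 6) is closest to Proposal D at 3.
Check: Proposal D vs Proposal H — voters closer to Proposal D: 4 of 7.

Proposal D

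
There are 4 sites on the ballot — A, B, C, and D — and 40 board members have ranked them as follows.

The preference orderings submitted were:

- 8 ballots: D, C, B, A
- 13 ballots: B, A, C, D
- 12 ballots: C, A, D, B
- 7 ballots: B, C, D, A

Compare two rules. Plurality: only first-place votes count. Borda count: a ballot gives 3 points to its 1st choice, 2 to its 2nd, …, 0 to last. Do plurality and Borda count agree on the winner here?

Plurality first-place counts: A 0, B 20, C 12, D 8 → B.
Borda totals: A 50, B 68, C 79, D 43 → C.
The two rules disagree: plurality picks B, Borda picks C.

No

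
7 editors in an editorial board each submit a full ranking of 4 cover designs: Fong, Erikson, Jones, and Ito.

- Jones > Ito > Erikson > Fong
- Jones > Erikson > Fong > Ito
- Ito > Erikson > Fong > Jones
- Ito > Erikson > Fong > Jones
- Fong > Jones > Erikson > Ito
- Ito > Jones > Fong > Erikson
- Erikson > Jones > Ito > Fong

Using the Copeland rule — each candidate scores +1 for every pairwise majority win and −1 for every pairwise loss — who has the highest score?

Jones

Pairwise results:
  Fong vs Erikson: Erikson wins 5–2.
  Fong vs Jones: Jones wins 4–3.
  Fong vs Ito: Ito wins 5–2.
  Erikson vs Jones: Jones wins 4–3.
  Erikson vs Ito: Ito wins 4–3.
  Jones vs Ito: Jones wins 4–3.
Copeland scores (wins − losses):
  Fong: 0 − 3 = -3
  Erikson: 1 − 2 = -1
  Jones: 3 − 0 = 3
  Ito: 2 − 1 = 1
Jones has the best Copeland score.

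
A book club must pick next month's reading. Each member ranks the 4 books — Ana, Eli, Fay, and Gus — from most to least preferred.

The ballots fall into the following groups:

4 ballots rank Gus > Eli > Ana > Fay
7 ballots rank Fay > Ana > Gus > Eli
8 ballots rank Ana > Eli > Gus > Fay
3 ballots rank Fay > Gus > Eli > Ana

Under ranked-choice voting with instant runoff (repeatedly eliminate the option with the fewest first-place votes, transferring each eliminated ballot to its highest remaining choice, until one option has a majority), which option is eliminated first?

Round 1: Fay 10, Ana 8, Gus 4, Eli 0. Eli has the fewest and is eliminated.
Round 2: Fay 10, Ana 8, Gus 4. Gus has the fewest and is eliminated.
Round 3: Ana 12, Fay 10. Ana has a majority.

Eli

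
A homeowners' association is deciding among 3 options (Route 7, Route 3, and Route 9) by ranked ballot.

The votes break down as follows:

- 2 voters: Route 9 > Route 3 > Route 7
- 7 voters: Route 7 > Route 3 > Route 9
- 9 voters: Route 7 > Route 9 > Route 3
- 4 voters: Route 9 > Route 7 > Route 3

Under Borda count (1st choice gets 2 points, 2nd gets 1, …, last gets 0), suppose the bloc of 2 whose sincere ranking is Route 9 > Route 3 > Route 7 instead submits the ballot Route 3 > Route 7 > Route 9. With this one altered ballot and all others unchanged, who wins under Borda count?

Route 7

Borda totals with the altered ballot: Route 7 38, Route 3 11, Route 9 17.
The winner is unchanged: still Route 7.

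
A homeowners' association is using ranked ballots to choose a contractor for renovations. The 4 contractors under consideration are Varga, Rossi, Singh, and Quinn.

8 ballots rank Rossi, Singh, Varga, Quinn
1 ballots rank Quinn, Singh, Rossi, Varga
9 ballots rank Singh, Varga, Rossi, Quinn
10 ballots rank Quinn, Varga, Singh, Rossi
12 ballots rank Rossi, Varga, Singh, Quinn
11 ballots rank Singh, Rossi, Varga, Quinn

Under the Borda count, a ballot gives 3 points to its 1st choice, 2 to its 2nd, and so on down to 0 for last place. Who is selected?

Singh

Borda scores:
  Varga: 8·1 + 0 + 9·2 + 10·2 + 12·2 + 11·1 = 81
  Rossi: 8·3 + 1 + 9·1 + 10·0 + 12·3 + 11·2 = 92
  Singh: 8·2 + 2 + 9·3 + 10·1 + 12·1 + 11·3 = 100
  Quinn: 8·0 + 3 + 9·0 + 10·3 + 12·0 + 11·0 = 33
Singh has the highest total.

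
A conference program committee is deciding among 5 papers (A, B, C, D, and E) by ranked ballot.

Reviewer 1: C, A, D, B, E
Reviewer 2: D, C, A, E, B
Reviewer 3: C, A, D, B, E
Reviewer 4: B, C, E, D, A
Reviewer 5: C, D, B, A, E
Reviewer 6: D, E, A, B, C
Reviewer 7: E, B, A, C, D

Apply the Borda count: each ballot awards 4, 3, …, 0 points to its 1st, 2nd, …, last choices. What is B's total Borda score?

12

Borda scores:
  A: 3 + 2 + 3 + 0 + 1 + 2 + 2 = 13
  B: 1 + 0 + 1 + 4 + 2 + 1 + 3 = 12
  C: 4 + 3 + 4 + 3 + 4 + 0 + 1 = 19
  D: 2 + 4 + 2 + 1 + 3 + 4 + 0 = 16
  E: 0 + 1 + 0 + 2 + 0 + 3 + 4 = 10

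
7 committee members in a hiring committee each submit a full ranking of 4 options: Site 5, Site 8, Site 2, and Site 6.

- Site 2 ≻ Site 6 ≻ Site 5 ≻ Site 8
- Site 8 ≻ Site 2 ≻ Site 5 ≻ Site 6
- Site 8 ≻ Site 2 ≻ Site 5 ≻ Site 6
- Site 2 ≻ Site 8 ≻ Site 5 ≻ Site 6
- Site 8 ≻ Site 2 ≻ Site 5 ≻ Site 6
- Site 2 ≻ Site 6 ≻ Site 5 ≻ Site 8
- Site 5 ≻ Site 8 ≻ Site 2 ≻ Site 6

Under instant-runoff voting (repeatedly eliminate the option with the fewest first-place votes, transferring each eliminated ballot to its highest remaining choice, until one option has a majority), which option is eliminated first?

Site 6

Round 1: Site 8 3, Site 2 3, Site 5 1, Site 6 0. Site 6 has the fewest and is eliminated.
Round 2: Site 8 3, Site 2 3, Site 5 1. Site 5 has the fewest and is eliminated.
Round 3: Site 8 4, Site 2 3. Site 8 has a majority.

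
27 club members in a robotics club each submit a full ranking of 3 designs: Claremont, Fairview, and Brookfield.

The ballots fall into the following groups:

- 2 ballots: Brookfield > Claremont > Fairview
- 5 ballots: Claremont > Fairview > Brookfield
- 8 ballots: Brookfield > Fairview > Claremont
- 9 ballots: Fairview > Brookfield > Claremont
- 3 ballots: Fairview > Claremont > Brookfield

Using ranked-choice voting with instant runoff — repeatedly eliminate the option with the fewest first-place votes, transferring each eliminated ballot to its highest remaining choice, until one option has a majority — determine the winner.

Fairview

Round 1: Fairview 12, Brookfield 10, Claremont 5. Claremont has the fewest and is eliminated.
Round 2: Fairview 17, Brookfield 10. Fairview has a majority.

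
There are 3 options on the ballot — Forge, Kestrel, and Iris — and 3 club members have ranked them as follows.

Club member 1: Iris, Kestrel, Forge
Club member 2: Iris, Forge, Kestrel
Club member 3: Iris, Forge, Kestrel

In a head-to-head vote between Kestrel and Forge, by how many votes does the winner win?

1

Ballots ranking Kestrel above Forge: 1.
Ballots ranking Forge above Kestrel: 2.
Forge wins 2–1, a margin of 1.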